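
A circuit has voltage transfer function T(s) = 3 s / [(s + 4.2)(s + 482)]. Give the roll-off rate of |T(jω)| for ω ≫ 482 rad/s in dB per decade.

With 1 zero and 2 poles, the high-frequency asymptotic slope is 20 × (1 − 2) = -20 dB/decade.

-20 dB/decade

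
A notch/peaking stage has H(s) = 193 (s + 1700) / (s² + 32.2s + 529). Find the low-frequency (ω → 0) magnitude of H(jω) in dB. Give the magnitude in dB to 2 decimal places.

H(0) = 193 × 1700 / 529 = 620.23
20 log₁₀(620.23) = 55.851 dB

55.85 dB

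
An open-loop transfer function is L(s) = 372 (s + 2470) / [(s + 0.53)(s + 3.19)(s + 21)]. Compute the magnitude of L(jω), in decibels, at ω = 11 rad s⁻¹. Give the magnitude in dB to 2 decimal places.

49.75 dB

|j11 + 2470| = √(11² + 2470²) = 2470
|j11 + 0.53| = √(11² + 0.53²) = 11.01
|j11 + 3.19| = √(11² + 3.19²) = 11.45
|j11 + 21| = √(11² + 21²) = 23.71
|L(j11)| = 372 × 2470 / (11.01 × 11.45 × 23.71) = 307.29
20 log₁₀(307.29) = 49.751 dB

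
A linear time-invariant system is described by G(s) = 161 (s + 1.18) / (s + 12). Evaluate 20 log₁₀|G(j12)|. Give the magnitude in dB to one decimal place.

|j12 + 1.18| = √(12² + 1.18²) = 12.06
|j12 + 12| = √(12² + 12²) = 16.97
|G(j12)| = 161 × 12.06 / 16.97 = 114.39
20 log₁₀(114.39) = 41.17 dB

41.2 dB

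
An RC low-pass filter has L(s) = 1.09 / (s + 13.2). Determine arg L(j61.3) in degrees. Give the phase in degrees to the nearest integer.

-78°

∠(j61.3 + 13.2) = arctan(61.3/13.2) = 77.85°
∠L(j61.3) = −77.85° = -77.85°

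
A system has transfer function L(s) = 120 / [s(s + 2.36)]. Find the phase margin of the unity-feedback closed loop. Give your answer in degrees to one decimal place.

12.3°

Gain crossover: |L(jω)| = 1 at ω ≈ 10.8 rad/sec.
∠L(j10.8) = −90° − arctan(10.8/2.36) ≈ -167.70°
PM = 180° + (-167.70°) = 12.30°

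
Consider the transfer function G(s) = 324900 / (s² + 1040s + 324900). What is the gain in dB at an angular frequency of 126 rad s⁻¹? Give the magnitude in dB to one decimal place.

|(j126)² + 1040(j126) + 324900| = |3.0902e+05 + j1.3104e+05| = 3.357e+05
|G(j126)| = 324900 / 3.357e+05 = 0.96795
20 log₁₀(0.96795) = -0.28 dB

-0.3 dB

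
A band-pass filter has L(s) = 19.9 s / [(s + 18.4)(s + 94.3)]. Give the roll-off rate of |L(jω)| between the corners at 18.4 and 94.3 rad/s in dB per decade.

0 dB/decade

In this band the factors already past their corner are: 1 differentiator zero, pole at 18.4; net slope = 0 dB/decade.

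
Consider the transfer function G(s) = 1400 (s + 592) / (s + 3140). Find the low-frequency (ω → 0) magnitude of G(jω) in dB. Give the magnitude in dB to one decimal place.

G(0) = 1400 × 592 / 3140 = 263.95
20 log₁₀(263.95) = 48.43 dB

48.4 dB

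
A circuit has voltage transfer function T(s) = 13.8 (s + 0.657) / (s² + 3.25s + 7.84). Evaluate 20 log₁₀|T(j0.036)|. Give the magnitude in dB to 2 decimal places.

|j0.036 + 0.657| = √(0.036² + 0.657²) = 0.658
|(j0.036)² + 3.25(j0.036) + 7.84| = |7.8387 + j0.117| = 7.84
|T(j0.036)| = 13.8 × 0.658 / 7.84 = 1.1583
20 log₁₀(1.1583) = 1.276 dB

1.28 dB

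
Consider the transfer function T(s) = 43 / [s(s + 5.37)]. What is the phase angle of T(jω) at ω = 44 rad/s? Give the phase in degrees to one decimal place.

∠(j44 + 5.37) = arctan(44/5.37) = 83.04°
∠(j44) = 90.00°
∠T(j44) = − (83.04° + 90.00°) = -173.04°

-173.0 deg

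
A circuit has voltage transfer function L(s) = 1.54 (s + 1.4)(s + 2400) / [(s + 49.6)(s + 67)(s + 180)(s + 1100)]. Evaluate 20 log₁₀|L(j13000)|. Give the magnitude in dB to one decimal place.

-160.7 dB

|j13000 + 1.4| = √(13000² + 1.4²) = 1.3e+04
|j13000 + 2400| = √(13000² + 2400²) = 1.322e+04
|j13000 + 49.6| = √(13000² + 49.6²) = 1.3e+04
|j13000 + 67| = √(13000² + 67²) = 1.3e+04
|j13000 + 180| = √(13000² + 180²) = 1.3e+04
|j13000 + 1100| = √(13000² + 1100²) = 1.305e+04
|L(j13000)| = 1.54 × 1.3e+04 × 1.322e+04 / (1.3e+04 × 1.3e+04 × 1.3e+04 × 1.305e+04) = 9.2323e-09
20 log₁₀(9.2323e-09) = -160.69 dB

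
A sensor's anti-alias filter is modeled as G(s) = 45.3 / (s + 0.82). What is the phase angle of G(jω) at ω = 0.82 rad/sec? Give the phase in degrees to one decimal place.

∠(j0.82 + 0.82) = arctan(0.82/0.82) = 45.00°
∠G(j0.82) = −45.00° = -45.00°

-45.0°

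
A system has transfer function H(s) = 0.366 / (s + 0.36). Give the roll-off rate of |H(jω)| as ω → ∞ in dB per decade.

With 0 zeros and 1 pole, the high-frequency asymptotic slope is 20 × (0 − 1) = -20 dB/decade.

-20 dB/decade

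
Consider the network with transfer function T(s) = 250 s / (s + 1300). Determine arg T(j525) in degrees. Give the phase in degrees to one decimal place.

68.0°

∠(j525) = 90.00°
∠(j525 + 1300) = arctan(525/1300) = 21.99°
∠T(j525) = 90.00° − 21.99° = 68.01°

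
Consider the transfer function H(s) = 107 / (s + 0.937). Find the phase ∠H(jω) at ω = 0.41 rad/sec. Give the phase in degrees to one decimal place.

∠(j0.41 + 0.937) = arctan(0.41/0.937) = 23.63°
∠H(j0.41) = −23.63° = -23.63°

-23.6 deg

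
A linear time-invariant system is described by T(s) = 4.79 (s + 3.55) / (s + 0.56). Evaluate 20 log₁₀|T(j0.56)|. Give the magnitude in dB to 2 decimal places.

26.74 dB

|j0.56 + 3.55| = √(0.56² + 3.55²) = 3.594
|j0.56 + 0.56| = √(0.56² + 0.56²) = 0.792
|T(j0.56)| = 4.79 × 3.594 / 0.792 = 21.737
20 log₁₀(21.737) = 26.744 dB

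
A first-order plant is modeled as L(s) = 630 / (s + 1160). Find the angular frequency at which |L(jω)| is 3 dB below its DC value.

1160 rad/s

For a single-pole low-pass, the −3 dB point is at the pole: ω = 1160 rad/s.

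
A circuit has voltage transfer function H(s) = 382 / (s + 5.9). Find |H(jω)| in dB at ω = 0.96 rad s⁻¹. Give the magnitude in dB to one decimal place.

36.1 dB

|j0.96 + 5.9| = √(0.96² + 5.9²) = 5.978
|H(j0.96)| = 382 / 5.978 = 63.905
20 log₁₀(63.905) = 36.11 dB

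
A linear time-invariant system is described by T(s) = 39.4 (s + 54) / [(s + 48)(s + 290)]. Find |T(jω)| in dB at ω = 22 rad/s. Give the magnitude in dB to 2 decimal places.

-16.50 dB

|j22 + 54| = √(22² + 54²) = 58.31
|j22 + 48| = √(22² + 48²) = 52.8
|j22 + 290| = √(22² + 290²) = 290.8
|T(j22)| = 39.4 × 58.31 / (52.8 × 290.8) = 0.1496
20 log₁₀(0.1496) = -16.501 dB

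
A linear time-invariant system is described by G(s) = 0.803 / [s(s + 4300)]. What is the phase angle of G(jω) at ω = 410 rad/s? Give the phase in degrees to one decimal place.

-95.4°

∠(j410 + 4300) = arctan(410/4300) = 5.45°
∠(j410) = 90.00°
∠G(j410) = − (5.45° + 90.00°) = -95.45°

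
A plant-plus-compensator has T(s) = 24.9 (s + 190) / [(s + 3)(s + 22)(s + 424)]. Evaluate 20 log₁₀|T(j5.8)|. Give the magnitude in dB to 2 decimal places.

|j5.8 + 190| = √(5.8² + 190²) = 190.1
|j5.8 + 3| = √(5.8² + 3²) = 6.53
|j5.8 + 22| = √(5.8² + 22²) = 22.75
|j5.8 + 424| = √(5.8² + 424²) = 424
|T(j5.8)| = 24.9 × 190.1 / (6.53 × 22.75 × 424) = 0.075132
20 log₁₀(0.075132) = -22.483 dB

-22.48 dB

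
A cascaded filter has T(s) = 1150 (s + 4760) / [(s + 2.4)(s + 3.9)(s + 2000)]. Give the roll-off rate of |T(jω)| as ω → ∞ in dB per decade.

-40 dB/decade

With 1 zero and 3 poles, the high-frequency asymptotic slope is 20 × (1 − 3) = -40 dB/decade.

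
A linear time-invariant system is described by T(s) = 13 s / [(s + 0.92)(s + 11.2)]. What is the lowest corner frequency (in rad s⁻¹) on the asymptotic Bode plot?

0.92 rad s⁻¹

Break frequencies occur at each pole and zero magnitude: 0.92 rad s⁻¹, 11.2 rad s⁻¹.
The lowest is 0.92 rad s⁻¹.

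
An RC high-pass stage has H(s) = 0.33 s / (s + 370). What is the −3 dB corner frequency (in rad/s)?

For a single-pole high-pass, the −3 dB point is at the pole: ω = 370 rad/s.

370 rad/s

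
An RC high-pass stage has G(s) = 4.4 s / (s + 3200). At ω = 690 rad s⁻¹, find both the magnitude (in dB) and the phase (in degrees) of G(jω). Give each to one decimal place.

|G| = -0.7 dB, ∠G = 77.8°

|j690| = 690
|j690 + 3200| = √(690² + 3200²) = 3274
|G(j690)| = 4.4 × 690 / 3274 = 0.92743
20 log₁₀(0.92743) = -0.65 dB
∠(j690) = 90.00°
∠(j690 + 3200) = arctan(690/3200) = 12.17°
∠G(j690) = 90.00° − 12.17° = 77.83°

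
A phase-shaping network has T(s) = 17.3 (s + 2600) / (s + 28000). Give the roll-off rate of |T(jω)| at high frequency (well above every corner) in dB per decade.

0 dB/decade

With 1 zero and 1 pole, the high-frequency asymptotic slope is 20 × (1 − 1) = 0 dB/decade.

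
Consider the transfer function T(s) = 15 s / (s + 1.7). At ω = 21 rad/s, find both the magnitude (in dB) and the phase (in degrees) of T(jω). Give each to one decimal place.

|j21| = 21
|j21 + 1.7| = √(21² + 1.7²) = 21.07
|T(j21)| = 15 × 21 / 21.07 = 14.951
20 log₁₀(14.951) = 23.49 dB
∠(j21) = 90.00°
∠(j21 + 1.7) = arctan(21/1.7) = 85.37°
∠T(j21) = 90.00° − 85.37° = 4.63°

|T| = 23.5 dB, ∠T = 4.6°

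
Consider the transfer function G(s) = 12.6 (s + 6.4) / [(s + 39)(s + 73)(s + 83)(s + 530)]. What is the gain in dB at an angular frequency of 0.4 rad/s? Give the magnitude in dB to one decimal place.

-123.8 dB

|j0.4 + 6.4| = √(0.4² + 6.4²) = 6.412
|j0.4 + 39| = √(0.4² + 39²) = 39
|j0.4 + 73| = √(0.4² + 73²) = 73
|j0.4 + 83| = √(0.4² + 83²) = 83
|j0.4 + 530| = √(0.4² + 530²) = 530
|G(j0.4)| = 12.6 × 6.412 / (39 × 73 × 83 × 530) = 6.4509e-07
20 log₁₀(6.4509e-07) = -123.81 dB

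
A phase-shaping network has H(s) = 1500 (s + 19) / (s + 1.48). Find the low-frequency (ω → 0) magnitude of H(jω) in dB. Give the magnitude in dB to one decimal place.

85.7 dB

H(0) = 1500 × 19 / 1.48 = 19257
20 log₁₀(19257) = 85.69 dB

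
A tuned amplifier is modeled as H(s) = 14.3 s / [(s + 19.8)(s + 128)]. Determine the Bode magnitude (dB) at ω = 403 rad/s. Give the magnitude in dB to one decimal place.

-29.4 dB

|j403| = 403
|j403 + 19.8| = √(403² + 19.8²) = 403.5
|j403 + 128| = √(403² + 128²) = 422.8
|H(j403)| = 14.3 × 403 / (403.5 × 422.8) = 0.033778
20 log₁₀(0.033778) = -29.43 dB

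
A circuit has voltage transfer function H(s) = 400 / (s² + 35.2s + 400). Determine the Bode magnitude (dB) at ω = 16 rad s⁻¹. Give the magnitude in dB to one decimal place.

-3.2 dB

|(j16)² + 35.2(j16) + 400| = |144 + j563.2| = 581.3
|H(j16)| = 400 / 581.3 = 0.68809
20 log₁₀(0.68809) = -3.25 dB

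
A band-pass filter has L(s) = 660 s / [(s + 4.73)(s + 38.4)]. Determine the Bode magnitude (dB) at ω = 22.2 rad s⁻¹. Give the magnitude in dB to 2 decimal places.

23.26 dB

|j22.2| = 22.2
|j22.2 + 4.73| = √(22.2² + 4.73²) = 22.7
|j22.2 + 38.4| = √(22.2² + 38.4²) = 44.36
|L(j22.2)| = 660 × 22.2 / (22.7 × 44.36) = 14.553
20 log₁₀(14.553) = 23.259 dB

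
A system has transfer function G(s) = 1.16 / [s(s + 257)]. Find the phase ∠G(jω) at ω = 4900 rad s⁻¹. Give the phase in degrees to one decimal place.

-177.0 deg

∠(j4900 + 257) = arctan(4900/257) = 87.00°
∠(j4900) = 90.00°
∠G(j4900) = − (87.00° + 90.00°) = -177.00°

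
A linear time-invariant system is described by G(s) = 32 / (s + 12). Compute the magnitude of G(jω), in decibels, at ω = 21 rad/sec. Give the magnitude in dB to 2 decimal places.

2.43 dB

|j21 + 12| = √(21² + 12²) = 24.19
|G(j21)| = 32 / 24.19 = 1.323
20 log₁₀(1.323) = 2.431 dB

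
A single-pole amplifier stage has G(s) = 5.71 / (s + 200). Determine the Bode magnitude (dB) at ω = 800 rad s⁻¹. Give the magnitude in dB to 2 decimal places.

|j800 + 200| = √(800² + 200²) = 824.6
|G(j800)| = 5.71 / 824.6 = 0.0069244
20 log₁₀(0.0069244) = -43.192 dB

-43.19 dB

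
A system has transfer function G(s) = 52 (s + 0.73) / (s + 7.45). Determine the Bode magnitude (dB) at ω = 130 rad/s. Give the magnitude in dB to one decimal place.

34.3 dB

|j130 + 0.73| = √(130² + 0.73²) = 130
|j130 + 7.45| = √(130² + 7.45²) = 130.2
|G(j130)| = 52 × 130 / 130.2 = 51.916
20 log₁₀(51.916) = 34.31 dB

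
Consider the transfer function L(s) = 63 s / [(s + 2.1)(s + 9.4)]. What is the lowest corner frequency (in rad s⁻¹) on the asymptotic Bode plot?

2.1 rad s⁻¹

Break frequencies occur at each pole and zero magnitude: 2.1 rad s⁻¹, 9.4 rad s⁻¹.
The lowest is 2.1 rad s⁻¹.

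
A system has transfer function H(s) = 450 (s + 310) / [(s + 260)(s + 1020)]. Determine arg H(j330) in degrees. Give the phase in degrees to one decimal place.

-22.9°

∠(j330 + 310) = arctan(330/310) = 46.79°
∠(j330 + 260) = arctan(330/260) = 51.77°
∠(j330 + 1020) = arctan(330/1020) = 17.93°
∠H(j330) = 46.79° − (51.77° + 17.93°) = -22.90°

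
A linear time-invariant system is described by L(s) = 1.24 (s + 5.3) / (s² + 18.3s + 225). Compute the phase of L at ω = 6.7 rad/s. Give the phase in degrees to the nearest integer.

17°

∠(j6.7 + 5.3) = arctan(6.7/5.3) = 51.65°
∠[(j6.7)² + 18.3(j6.7) + 225] = ∠[180.11 + j122.61] = 34.25°
∠L(j6.7) = 51.65° − 34.25° = 17.41°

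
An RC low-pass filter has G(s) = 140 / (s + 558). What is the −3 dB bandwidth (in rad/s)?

For a single-pole low-pass, the −3 dB point is at the pole: ω = 558 rad/s.

558 rad/s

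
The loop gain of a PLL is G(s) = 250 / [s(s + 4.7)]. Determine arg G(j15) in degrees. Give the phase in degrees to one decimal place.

-162.6 deg

∠(j15 + 4.7) = arctan(15/4.7) = 72.60°
∠(j15) = 90.00°
∠G(j15) = − (72.60° + 90.00°) = -162.60°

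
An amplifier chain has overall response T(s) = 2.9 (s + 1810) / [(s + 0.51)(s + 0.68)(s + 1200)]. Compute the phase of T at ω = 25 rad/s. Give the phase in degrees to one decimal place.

∠(j25 + 1810) = arctan(25/1810) = 0.79°
∠(j25 + 0.51) = arctan(25/0.51) = 88.83°
∠(j25 + 0.68) = arctan(25/0.68) = 88.44°
∠(j25 + 1200) = arctan(25/1200) = 1.19°
∠T(j25) = 0.79° − (88.83° + 88.44° + 1.19°) = -177.68°

-177.7 deg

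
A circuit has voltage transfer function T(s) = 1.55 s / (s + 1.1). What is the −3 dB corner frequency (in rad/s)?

For a single-pole high-pass, the −3 dB point is at the pole: ω = 1.1 rad/s.

1.1 rad/s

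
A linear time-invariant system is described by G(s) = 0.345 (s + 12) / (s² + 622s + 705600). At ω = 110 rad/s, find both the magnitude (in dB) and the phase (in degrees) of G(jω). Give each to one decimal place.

|G| = -85.2 dB, ∠G = 78.1 deg

|j110 + 12| = √(110² + 12²) = 110.7
|(j110)² + 622(j110) + 705600| = |6.935e+05 + j68420| = 6.969e+05
|G(j110)| = 0.345 × 110.7 / 6.969e+05 = 5.4781e-05
20 log₁₀(5.4781e-05) = -85.23 dB
∠(j110 + 12) = arctan(110/12) = 83.77°
∠[(j110)² + 622(j110) + 705600] = ∠[6.935e+05 + j68420] = 5.63°
∠G(j110) = 83.77° − 5.63° = 78.14°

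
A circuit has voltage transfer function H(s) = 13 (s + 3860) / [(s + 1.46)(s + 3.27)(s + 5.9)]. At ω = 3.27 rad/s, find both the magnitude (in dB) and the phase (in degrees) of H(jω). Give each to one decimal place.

|H| = 53.0 dB, ∠H = -139.9°

|j3.27 + 3860| = √(3.27² + 3860²) = 3860
|j3.27 + 1.46| = √(3.27² + 1.46²) = 3.581
|j3.27 + 3.27| = √(3.27² + 3.27²) = 4.624
|j3.27 + 5.9| = √(3.27² + 5.9²) = 6.746
|H(j3.27)| = 13 × 3860 / (3.581 × 4.624 × 6.746) = 449.19
20 log₁₀(449.19) = 53.05 dB
∠(j3.27 + 3860) = arctan(3.27/3860) = 0.05°
∠(j3.27 + 1.46) = arctan(3.27/1.46) = 65.94°
∠(j3.27 + 3.27) = arctan(3.27/3.27) = 45.00°
∠(j3.27 + 5.9) = arctan(3.27/5.9) = 29.00°
∠H(j3.27) = 0.05° − (65.94° + 45.00° + 29.00°) = -139.89°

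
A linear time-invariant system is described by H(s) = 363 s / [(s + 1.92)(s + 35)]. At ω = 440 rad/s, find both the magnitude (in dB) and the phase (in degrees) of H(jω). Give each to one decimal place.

|H| = -1.7 dB, ∠H = -85.2°

|j440| = 440
|j440 + 1.92| = √(440² + 1.92²) = 440
|j440 + 35| = √(440² + 35²) = 441.4
|H(j440)| = 363 × 440 / (440 × 441.4) = 0.82239
20 log₁₀(0.82239) = -1.70 dB
∠(j440) = 90.00°
∠(j440 + 1.92) = arctan(440/1.92) = 89.75°
∠(j440 + 35) = arctan(440/35) = 85.45°
∠H(j440) = 90.00° − (89.75° + 85.45°) = -85.20°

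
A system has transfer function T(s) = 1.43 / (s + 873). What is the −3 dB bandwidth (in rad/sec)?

For a single-pole low-pass, the −3 dB point is at the pole: ω = 873 rad/sec.

873 rad/sec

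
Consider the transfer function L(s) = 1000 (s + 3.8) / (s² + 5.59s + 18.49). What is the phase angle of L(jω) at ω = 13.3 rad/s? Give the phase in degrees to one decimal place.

∠(j13.3 + 3.8) = arctan(13.3/3.8) = 74.05°
∠[(j13.3)² + 5.59(j13.3) + 18.49] = ∠[-158.4 + j74.347] = 154.86°
∠L(j13.3) = 74.05° − 154.86° = -80.80°

-80.8°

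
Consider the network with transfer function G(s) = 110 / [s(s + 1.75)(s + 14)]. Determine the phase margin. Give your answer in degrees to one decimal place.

24.6 deg

Gain crossover: |G(jω)| = 1 at ω ≈ 2.52 rad s⁻¹.
∠G(j2.52) = −90° − arctan(2.52/1.75) − arctan(2.52/14) ≈ -155.43°
PM = 180° + (-155.43°) = 24.57°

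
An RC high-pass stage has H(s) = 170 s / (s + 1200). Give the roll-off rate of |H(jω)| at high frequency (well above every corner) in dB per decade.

0 dB/decade

With 1 zero and 1 pole, the high-frequency asymptotic slope is 20 × (1 − 1) = 0 dB/decade.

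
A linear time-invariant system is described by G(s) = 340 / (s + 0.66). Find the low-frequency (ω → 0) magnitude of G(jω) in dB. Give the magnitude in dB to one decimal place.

54.2 dB

G(0) = 340 / 0.66 = 515.15
20 log₁₀(515.15) = 54.24 dB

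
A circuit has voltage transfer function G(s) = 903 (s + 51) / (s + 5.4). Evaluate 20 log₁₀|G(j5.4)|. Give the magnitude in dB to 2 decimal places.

75.66 dB

|j5.4 + 51| = √(5.4² + 51²) = 51.29
|j5.4 + 5.4| = √(5.4² + 5.4²) = 7.637
|G(j5.4)| = 903 × 51.29 / 7.637 = 6064.2
20 log₁₀(6064.2) = 75.655 dB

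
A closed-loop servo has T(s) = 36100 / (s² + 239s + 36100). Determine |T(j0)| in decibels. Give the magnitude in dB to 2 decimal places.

0.00 dB

T(0) = 36100 / 36100 = 1
20 log₁₀(1) = 0.000 dB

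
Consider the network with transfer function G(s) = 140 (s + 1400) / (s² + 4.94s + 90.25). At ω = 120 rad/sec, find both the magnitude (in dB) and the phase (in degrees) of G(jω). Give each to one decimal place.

|G| = 22.8 dB, ∠G = -172.7°

|j120 + 1400| = √(120² + 1400²) = 1405
|(j120)² + 4.94(j120) + 90.25| = |-14310 + j592.8| = 1.432e+04
|G(j120)| = 140 × 1405 / 1.432e+04 = 13.735
20 log₁₀(13.735) = 22.76 dB
∠(j120 + 1400) = arctan(120/1400) = 4.90°
∠[(j120)² + 4.94(j120) + 90.25] = ∠[-14310 + j592.8] = 177.63°
∠G(j120) = 4.90° − 177.63° = -172.73°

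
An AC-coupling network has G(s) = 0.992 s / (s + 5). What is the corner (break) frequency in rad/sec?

5 rad/sec

The single real pole at s = −5 gives a corner at ω = 5 rad/sec.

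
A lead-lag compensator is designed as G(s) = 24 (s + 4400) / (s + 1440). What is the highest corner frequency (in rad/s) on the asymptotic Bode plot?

4400 rad/s

Break frequencies occur at each pole and zero magnitude: 1440 rad/s, 4400 rad/s.
The highest is 4400 rad/s.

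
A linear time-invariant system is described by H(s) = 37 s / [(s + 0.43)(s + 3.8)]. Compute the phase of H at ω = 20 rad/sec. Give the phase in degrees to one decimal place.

-78.0°

∠(j20) = 90.00°
∠(j20 + 0.43) = arctan(20/0.43) = 88.77°
∠(j20 + 3.8) = arctan(20/3.8) = 79.24°
∠H(j20) = 90.00° − (88.77° + 79.24°) = -78.01°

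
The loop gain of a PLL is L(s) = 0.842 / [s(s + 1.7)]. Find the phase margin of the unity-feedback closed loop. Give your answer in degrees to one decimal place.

Gain crossover: |L(jω)| = 1 at ω ≈ 0.477 rad/s.
∠L(j0.477) = −90° − arctan(0.477/1.7) ≈ -105.67°
PM = 180° + (-105.67°) = 74.33°

74.3 deg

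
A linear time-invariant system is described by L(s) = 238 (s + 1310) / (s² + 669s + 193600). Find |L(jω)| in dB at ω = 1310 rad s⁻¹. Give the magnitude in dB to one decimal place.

-12.0 dB

|j1310 + 1310| = √(1310² + 1310²) = 1853
|(j1310)² + 669(j1310) + 193600| = |-1.5225e+06 + j8.7639e+05| = 1.757e+06
|L(j1310)| = 238 × 1853 / 1.757e+06 = 0.25099
20 log₁₀(0.25099) = -12.01 dB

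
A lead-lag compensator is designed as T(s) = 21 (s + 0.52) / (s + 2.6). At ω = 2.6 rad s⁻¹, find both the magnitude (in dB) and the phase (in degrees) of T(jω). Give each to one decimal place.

|T| = 23.6 dB, ∠T = 33.7°

|j2.6 + 0.52| = √(2.6² + 0.52²) = 2.651
|j2.6 + 2.6| = √(2.6² + 2.6²) = 3.677
|T(j2.6)| = 21 × 2.651 / 3.677 = 15.143
20 log₁₀(15.143) = 23.60 dB
∠(j2.6 + 0.52) = arctan(2.6/0.52) = 78.69°
∠(j2.6 + 2.6) = arctan(2.6/2.6) = 45.00°
∠T(j2.6) = 78.69° − 45.00° = 33.69°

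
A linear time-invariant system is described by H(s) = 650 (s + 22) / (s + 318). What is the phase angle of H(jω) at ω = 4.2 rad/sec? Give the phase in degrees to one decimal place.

∠(j4.2 + 22) = arctan(4.2/22) = 10.81°
∠(j4.2 + 318) = arctan(4.2/318) = 0.76°
∠H(j4.2) = 10.81° − 0.76° = 10.05°

10.1°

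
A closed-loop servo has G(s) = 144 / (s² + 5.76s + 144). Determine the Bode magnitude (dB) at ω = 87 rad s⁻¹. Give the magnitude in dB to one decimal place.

-34.3 dB

|(j87)² + 5.76(j87) + 144| = |-7425 + j501.12| = 7442
|G(j87)| = 144 / 7442 = 0.01935
20 log₁₀(0.01935) = -34.27 dB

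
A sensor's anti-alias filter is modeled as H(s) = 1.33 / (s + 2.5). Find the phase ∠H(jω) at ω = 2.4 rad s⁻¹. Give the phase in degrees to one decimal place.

∠(j2.4 + 2.5) = arctan(2.4/2.5) = 43.83°
∠H(j2.4) = −43.83° = -43.83°

-43.8 deg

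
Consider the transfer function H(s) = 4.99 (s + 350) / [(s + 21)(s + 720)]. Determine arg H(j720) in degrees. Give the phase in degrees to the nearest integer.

∠(j720 + 350) = arctan(720/350) = 64.08°
∠(j720 + 21) = arctan(720/21) = 88.33°
∠(j720 + 720) = arctan(720/720) = 45.00°
∠H(j720) = 64.08° − (88.33° + 45.00°) = -69.25°

-69 deg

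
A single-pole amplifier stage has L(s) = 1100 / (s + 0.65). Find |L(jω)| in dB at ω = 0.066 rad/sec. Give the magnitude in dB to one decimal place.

64.5 dB

|j0.066 + 0.65| = √(0.066² + 0.65²) = 0.6533
|L(j0.066)| = 1100 / 0.6533 = 1683.7
20 log₁₀(1683.7) = 64.53 dB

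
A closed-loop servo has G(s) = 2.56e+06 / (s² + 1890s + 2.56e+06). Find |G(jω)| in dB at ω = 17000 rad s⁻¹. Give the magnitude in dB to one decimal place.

-41.0 dB

|(j17000)² + 1890(j17000) + 2.56e+06| = |-2.8644e+08 + j3.213e+07| = 2.882e+08
|G(j17000)| = 2.56e+06 / 2.882e+08 = 0.0088816
20 log₁₀(0.0088816) = -41.03 dB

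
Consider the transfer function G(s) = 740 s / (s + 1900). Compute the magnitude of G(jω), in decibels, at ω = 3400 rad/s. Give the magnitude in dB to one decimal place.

56.2 dB

|j3400| = 3400
|j3400 + 1900| = √(3400² + 1900²) = 3895
|G(j3400)| = 740 × 3400 / 3895 = 645.98
20 log₁₀(645.98) = 56.20 dB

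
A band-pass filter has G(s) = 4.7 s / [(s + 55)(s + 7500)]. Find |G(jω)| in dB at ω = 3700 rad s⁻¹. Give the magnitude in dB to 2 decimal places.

|j3700| = 3700
|j3700 + 55| = √(3700² + 55²) = 3700
|j3700 + 7500| = √(3700² + 7500²) = 8363
|G(j3700)| = 4.7 × 3700 / (3700 × 8363) = 0.00056194
20 log₁₀(0.00056194) = -65.006 dB

-65.01 dB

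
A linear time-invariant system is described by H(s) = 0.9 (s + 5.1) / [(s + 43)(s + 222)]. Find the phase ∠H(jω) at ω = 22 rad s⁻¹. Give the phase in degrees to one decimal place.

∠(j22 + 5.1) = arctan(22/5.1) = 76.95°
∠(j22 + 43) = arctan(22/43) = 27.10°
∠(j22 + 222) = arctan(22/222) = 5.66°
∠H(j22) = 76.95° − (27.10° + 5.66°) = 44.19°

44.2°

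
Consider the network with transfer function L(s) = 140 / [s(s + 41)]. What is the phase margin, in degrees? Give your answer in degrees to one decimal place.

Gain crossover: |L(jω)| = 1 at ω ≈ 3.4 rad/sec.
∠L(j3.4) = −90° − arctan(3.4/41) ≈ -94.74°
PM = 180° + (-94.74°) = 85.26°

85.3°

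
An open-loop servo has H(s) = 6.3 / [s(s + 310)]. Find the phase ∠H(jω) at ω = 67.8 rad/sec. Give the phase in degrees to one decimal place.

∠(j67.8 + 310) = arctan(67.8/310) = 12.34°
∠(j67.8) = 90.00°
∠H(j67.8) = − (12.34° + 90.00°) = -102.34°

-102.3°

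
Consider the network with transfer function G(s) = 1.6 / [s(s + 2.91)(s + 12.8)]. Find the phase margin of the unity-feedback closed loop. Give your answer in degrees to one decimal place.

Gain crossover: |G(jω)| = 1 at ω ≈ 0.043 rad/s.
∠G(j0.043) = −90° − arctan(0.043/2.91) − arctan(0.043/12.8) ≈ -91.04°
PM = 180° + (-91.04°) = 88.96°

89.0°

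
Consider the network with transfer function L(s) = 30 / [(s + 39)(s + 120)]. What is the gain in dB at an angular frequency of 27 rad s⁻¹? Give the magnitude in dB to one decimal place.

|j27 + 39| = √(27² + 39²) = 47.43
|j27 + 120| = √(27² + 120²) = 123
|L(j27)| = 30 / (47.43 × 123) = 0.0051419
20 log₁₀(0.0051419) = -45.78 dB

-45.8 dB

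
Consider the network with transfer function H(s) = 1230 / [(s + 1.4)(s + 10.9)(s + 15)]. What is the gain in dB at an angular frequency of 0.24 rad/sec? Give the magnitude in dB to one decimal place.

14.5 dB

|j0.24 + 1.4| = √(0.24² + 1.4²) = 1.42
|j0.24 + 10.9| = √(0.24² + 10.9²) = 10.9
|j0.24 + 15| = √(0.24² + 15²) = 15
|H(j0.24)| = 1230 / (1.42 × 10.9 × 15) = 5.2943
20 log₁₀(5.2943) = 14.48 dB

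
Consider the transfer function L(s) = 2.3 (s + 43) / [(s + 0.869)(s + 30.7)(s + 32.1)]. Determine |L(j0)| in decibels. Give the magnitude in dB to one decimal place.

-18.7 dB

L(0) = 2.3 × 43 / (0.869 × 30.7 × 32.1) = 0.11549
20 log₁₀(0.11549) = -18.75 dB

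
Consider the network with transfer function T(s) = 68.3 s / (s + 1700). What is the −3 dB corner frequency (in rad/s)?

1700 rad/s

For a single-pole high-pass, the −3 dB point is at the pole: ω = 1700 rad/s.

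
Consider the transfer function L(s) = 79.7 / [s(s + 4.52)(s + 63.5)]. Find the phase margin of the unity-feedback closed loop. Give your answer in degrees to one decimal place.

86.2 deg

Gain crossover: |L(jω)| = 1 at ω ≈ 0.277 rad/s.
∠L(j0.277) = −90° − arctan(0.277/4.52) − arctan(0.277/63.5) ≈ -93.76°
PM = 180° + (-93.76°) = 86.24°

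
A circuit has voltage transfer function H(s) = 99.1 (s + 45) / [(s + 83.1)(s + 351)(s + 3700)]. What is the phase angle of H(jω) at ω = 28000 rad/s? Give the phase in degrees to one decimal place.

-171.7°

∠(j28000 + 45) = arctan(28000/45) = 89.91°
∠(j28000 + 83.1) = arctan(28000/83.1) = 89.83°
∠(j28000 + 351) = arctan(28000/351) = 89.28°
∠(j28000 + 3700) = arctan(28000/3700) = 82.47°
∠H(j28000) = 89.91° − (89.83° + 89.28° + 82.47°) = -171.68°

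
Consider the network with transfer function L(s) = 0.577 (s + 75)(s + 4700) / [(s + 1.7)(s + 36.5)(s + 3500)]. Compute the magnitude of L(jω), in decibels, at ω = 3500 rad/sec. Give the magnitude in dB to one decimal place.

-74.2 dB

|j3500 + 75| = √(3500² + 75²) = 3501
|j3500 + 4700| = √(3500² + 4700²) = 5860
|j3500 + 1.7| = √(3500² + 1.7²) = 3500
|j3500 + 36.5| = √(3500² + 36.5²) = 3500
|j3500 + 3500| = √(3500² + 3500²) = 4950
|L(j3500)| = 0.577 × 3501 × 5860 / (3500 × 3500 × 4950) = 0.00019521
20 log₁₀(0.00019521) = -74.19 dB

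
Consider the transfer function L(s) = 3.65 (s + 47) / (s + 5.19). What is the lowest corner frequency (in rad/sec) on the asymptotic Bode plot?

5.19 rad/sec

Break frequencies occur at each pole and zero magnitude: 5.19 rad/sec, 47 rad/sec.
The lowest is 5.19 rad/sec.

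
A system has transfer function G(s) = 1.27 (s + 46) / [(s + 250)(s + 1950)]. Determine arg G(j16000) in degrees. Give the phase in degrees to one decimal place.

∠(j16000 + 46) = arctan(16000/46) = 89.84°
∠(j16000 + 250) = arctan(16000/250) = 89.10°
∠(j16000 + 1950) = arctan(16000/1950) = 83.05°
∠G(j16000) = 89.84° − (89.10° + 83.05°) = -82.32°

-82.3°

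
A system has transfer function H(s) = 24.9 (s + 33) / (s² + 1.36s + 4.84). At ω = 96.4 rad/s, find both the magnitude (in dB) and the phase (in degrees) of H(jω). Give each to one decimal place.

|H| = -11.3 dB, ∠H = -108.1°

|j96.4 + 33| = √(96.4² + 33²) = 101.9
|(j96.4)² + 1.36(j96.4) + 4.84| = |-9288.1 + j131.1| = 9289
|H(j96.4)| = 24.9 × 101.9 / 9289 = 0.27313
20 log₁₀(0.27313) = -11.27 dB
∠(j96.4 + 33) = arctan(96.4/33) = 71.10°
∠[(j96.4)² + 1.36(j96.4) + 4.84] = ∠[-9288.1 + j131.1] = 179.19°
∠H(j96.4) = 71.10° − 179.19° = -108.09°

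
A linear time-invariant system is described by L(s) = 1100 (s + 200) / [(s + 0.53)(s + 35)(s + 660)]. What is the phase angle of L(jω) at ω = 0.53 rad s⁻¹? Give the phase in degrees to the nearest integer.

-46°

∠(j0.53 + 200) = arctan(0.53/200) = 0.15°
∠(j0.53 + 0.53) = arctan(0.53/0.53) = 45.00°
∠(j0.53 + 35) = arctan(0.53/35) = 0.87°
∠(j0.53 + 660) = arctan(0.53/660) = 0.05°
∠L(j0.53) = 0.15° − (45.00° + 0.87° + 0.05°) = -45.76°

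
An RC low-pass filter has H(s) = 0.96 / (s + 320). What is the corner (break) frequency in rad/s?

320 rad/s

The single real pole at s = −320 gives a corner at ω = 320 rad/s.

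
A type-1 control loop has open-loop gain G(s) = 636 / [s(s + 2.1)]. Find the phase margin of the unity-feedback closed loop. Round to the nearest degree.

Gain crossover: |G(jω)| = 1 at ω ≈ 25.2 rad/s.
∠G(j25.2) = −90° − arctan(25.2/2.1) ≈ -175.23°
PM = 180° + (-175.23°) = 4.77°

5°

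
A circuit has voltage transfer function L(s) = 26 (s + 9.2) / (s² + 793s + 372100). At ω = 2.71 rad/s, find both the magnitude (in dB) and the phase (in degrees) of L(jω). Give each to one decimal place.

|L| = -63.5 dB, ∠L = 16.1°

|j2.71 + 9.2| = √(2.71² + 9.2²) = 9.591
|(j2.71)² + 793(j2.71) + 372100| = |3.7209e+05 + j2149| = 3.721e+05
|L(j2.71)| = 26 × 9.591 / 3.721e+05 = 0.00067015
20 log₁₀(0.00067015) = -63.48 dB
∠(j2.71 + 9.2) = arctan(2.71/9.2) = 16.41°
∠[(j2.71)² + 793(j2.71) + 372100] = ∠[3.7209e+05 + j2149] = 0.33°
∠L(j2.71) = 16.41° − 0.33° = 16.08°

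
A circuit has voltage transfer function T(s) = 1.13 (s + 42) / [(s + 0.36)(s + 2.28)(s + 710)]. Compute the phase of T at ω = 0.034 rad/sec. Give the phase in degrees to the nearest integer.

∠(j0.034 + 42) = arctan(0.034/42) = 0.05°
∠(j0.034 + 0.36) = arctan(0.034/0.36) = 5.40°
∠(j0.034 + 2.28) = arctan(0.034/2.28) = 0.85°
∠(j0.034 + 710) = arctan(0.034/710) = 0.00°
∠T(j0.034) = 0.05° − (5.40° + 0.85° + 0.00°) = -6.21°

-6 deg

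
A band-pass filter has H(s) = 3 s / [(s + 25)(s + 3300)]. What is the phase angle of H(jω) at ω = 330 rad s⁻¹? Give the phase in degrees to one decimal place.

∠(j330) = 90.00°
∠(j330 + 25) = arctan(330/25) = 85.67°
∠(j330 + 3300) = arctan(330/3300) = 5.71°
∠H(j330) = 90.00° − (85.67° + 5.71°) = -1.38°

-1.4 deg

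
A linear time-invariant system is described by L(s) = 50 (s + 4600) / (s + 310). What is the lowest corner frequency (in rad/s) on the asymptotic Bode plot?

Break frequencies occur at each pole and zero magnitude: 310 rad/s, 4600 rad/s.
The lowest is 310 rad/s.

310 rad/s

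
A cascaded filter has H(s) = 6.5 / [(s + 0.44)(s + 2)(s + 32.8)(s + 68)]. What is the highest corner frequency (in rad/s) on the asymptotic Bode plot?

Break frequencies occur at each pole and zero magnitude: 0.44 rad/s, 2 rad/s, 32.8 rad/s, 68 rad/s.
The highest is 68 rad/s.

68 rad/s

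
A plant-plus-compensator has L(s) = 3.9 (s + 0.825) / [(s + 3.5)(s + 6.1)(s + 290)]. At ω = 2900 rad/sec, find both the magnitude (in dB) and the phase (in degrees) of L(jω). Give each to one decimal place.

|j2900 + 0.825| = √(2900² + 0.825²) = 2900
|j2900 + 3.5| = √(2900² + 3.5²) = 2900
|j2900 + 6.1| = √(2900² + 6.1²) = 2900
|j2900 + 290| = √(2900² + 290²) = 2914
|L(j2900)| = 3.9 × 2900 / (2900 × 2900 × 2914) = 4.6143e-07
20 log₁₀(4.6143e-07) = -126.72 dB
∠(j2900 + 0.825) = arctan(2900/0.825) = 89.98°
∠(j2900 + 3.5) = arctan(2900/3.5) = 89.93°
∠(j2900 + 6.1) = arctan(2900/6.1) = 89.88°
∠(j2900 + 290) = arctan(2900/290) = 84.29°
∠L(j2900) = 89.98° − (89.93° + 89.88° + 84.29°) = -174.12°

|L| = -126.7 dB, ∠L = -174.1 deg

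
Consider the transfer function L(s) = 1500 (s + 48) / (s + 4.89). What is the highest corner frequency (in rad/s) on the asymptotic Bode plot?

Break frequencies occur at each pole and zero magnitude: 4.89 rad/s, 48 rad/s.
The highest is 48 rad/s.

48 rad/s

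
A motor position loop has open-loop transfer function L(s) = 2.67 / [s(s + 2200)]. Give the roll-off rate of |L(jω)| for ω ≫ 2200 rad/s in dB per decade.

-40 dB/decade

With 0 zeros and 2 poles, the high-frequency asymptotic slope is 20 × (0 − 2) = -40 dB/decade.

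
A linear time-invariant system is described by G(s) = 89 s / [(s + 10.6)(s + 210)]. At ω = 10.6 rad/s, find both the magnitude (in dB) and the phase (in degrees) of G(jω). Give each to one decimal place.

|j10.6| = 10.6
|j10.6 + 10.6| = √(10.6² + 10.6²) = 14.99
|j10.6 + 210| = √(10.6² + 210²) = 210.3
|G(j10.6)| = 89 × 10.6 / (14.99 × 210.3) = 0.2993
20 log₁₀(0.2993) = -10.48 dB
∠(j10.6) = 90.00°
∠(j10.6 + 10.6) = arctan(10.6/10.6) = 45.00°
∠(j10.6 + 210) = arctan(10.6/210) = 2.89°
∠G(j10.6) = 90.00° − (45.00° + 2.89°) = 42.11°

|G| = -10.5 dB, ∠G = 42.1 deg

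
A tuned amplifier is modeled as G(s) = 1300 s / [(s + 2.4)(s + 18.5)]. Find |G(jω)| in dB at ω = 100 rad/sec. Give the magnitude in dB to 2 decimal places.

22.13 dB

|j100| = 100
|j100 + 2.4| = √(100² + 2.4²) = 100
|j100 + 18.5| = √(100² + 18.5²) = 101.7
|G(j100)| = 1300 × 100 / (100 × 101.7) = 12.779
20 log₁₀(12.779) = 22.130 dB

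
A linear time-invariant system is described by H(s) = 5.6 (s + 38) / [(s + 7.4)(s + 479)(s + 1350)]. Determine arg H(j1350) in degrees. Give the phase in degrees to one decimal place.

-116.8°

∠(j1350 + 38) = arctan(1350/38) = 88.39°
∠(j1350 + 7.4) = arctan(1350/7.4) = 89.69°
∠(j1350 + 479) = arctan(1350/479) = 70.46°
∠(j1350 + 1350) = arctan(1350/1350) = 45.00°
∠H(j1350) = 88.39° − (89.69° + 70.46° + 45.00°) = -116.76°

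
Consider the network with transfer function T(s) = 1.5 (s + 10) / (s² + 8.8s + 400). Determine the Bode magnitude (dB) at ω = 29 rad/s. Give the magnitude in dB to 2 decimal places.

|j29 + 10| = √(29² + 10²) = 30.68
|(j29)² + 8.8(j29) + 400| = |-441 + j255.2| = 509.5
|T(j29)| = 1.5 × 30.68 / 509.5 = 0.090308
20 log₁₀(0.090308) = -20.885 dB

-20.89 dB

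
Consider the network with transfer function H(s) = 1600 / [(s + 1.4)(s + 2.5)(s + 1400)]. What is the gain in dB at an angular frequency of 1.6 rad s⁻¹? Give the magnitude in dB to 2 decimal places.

-14.84 dB

|j1.6 + 1.4| = √(1.6² + 1.4²) = 2.126
|j1.6 + 2.5| = √(1.6² + 2.5²) = 2.968
|j1.6 + 1400| = √(1.6² + 1400²) = 1400
|H(j1.6)| = 1600 / (2.126 × 2.968 × 1400) = 0.18111
20 log₁₀(0.18111) = -14.841 dB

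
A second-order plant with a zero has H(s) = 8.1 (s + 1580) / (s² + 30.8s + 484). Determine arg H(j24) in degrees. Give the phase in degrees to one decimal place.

-96.2 deg

∠(j24 + 1580) = arctan(24/1580) = 0.87°
∠[(j24)² + 30.8(j24) + 484] = ∠[-92 + j739.2] = 97.09°
∠H(j24) = 0.87° − 97.09° = -96.22°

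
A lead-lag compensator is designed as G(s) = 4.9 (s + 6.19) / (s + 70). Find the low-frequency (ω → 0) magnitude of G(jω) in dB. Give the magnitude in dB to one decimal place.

G(0) = 4.9 × 6.19 / 70 = 0.4333
20 log₁₀(0.4333) = -7.26 dB

-7.3 dB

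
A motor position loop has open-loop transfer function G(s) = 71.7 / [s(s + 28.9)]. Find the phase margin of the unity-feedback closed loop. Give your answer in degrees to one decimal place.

85.1°

Gain crossover: |G(jω)| = 1 at ω ≈ 2.47 rad/sec.
∠G(j2.47) = −90° − arctan(2.47/28.9) ≈ -94.89°
PM = 180° + (-94.89°) = 85.11°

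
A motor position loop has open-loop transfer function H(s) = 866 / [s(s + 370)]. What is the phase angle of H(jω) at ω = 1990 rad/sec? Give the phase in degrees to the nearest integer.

∠(j1990 + 370) = arctan(1990/370) = 79.47°
∠(j1990) = 90.00°
∠H(j1990) = − (79.47° + 90.00°) = -169.47°

-169°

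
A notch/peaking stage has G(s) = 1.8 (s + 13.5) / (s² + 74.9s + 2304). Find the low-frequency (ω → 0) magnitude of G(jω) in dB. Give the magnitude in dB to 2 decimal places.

G(0) = 1.8 × 13.5 / 2304 = 0.010547
20 log₁₀(0.010547) = -39.538 dB

-39.54 dB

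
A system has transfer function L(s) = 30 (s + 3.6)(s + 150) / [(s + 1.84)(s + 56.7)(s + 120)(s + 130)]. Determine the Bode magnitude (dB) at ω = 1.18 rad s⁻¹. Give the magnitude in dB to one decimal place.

|j1.18 + 3.6| = √(1.18² + 3.6²) = 3.788
|j1.18 + 150| = √(1.18² + 150²) = 150
|j1.18 + 1.84| = √(1.18² + 1.84²) = 2.186
|j1.18 + 56.7| = √(1.18² + 56.7²) = 56.71
|j1.18 + 120| = √(1.18² + 120²) = 120
|j1.18 + 130| = √(1.18² + 130²) = 130
|L(j1.18)| = 30 × 3.788 × 150 / (2.186 × 56.71 × 120 × 130) = 0.008815
20 log₁₀(0.008815) = -41.10 dB

-41.1 dB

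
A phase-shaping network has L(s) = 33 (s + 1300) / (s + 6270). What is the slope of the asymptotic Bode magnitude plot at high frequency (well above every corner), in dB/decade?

0 dB/decade

With 1 zero and 1 pole, the high-frequency asymptotic slope is 20 × (1 − 1) = 0 dB/decade.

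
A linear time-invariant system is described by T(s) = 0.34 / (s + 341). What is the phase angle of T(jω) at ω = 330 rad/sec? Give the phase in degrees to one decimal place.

∠(j330 + 341) = arctan(330/341) = 44.06°
∠T(j330) = −44.06° = -44.06°

-44.1°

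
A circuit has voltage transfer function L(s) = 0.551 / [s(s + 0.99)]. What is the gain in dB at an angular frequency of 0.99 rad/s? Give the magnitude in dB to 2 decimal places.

-8.01 dB

|j0.99 + 0.99| = √(0.99² + 0.99²) = 1.4
|j0.99| = 0.99
|L(j0.99)| = 0.551 / (1.4 × 0.99) = 0.39753
20 log₁₀(0.39753) = -8.013 dB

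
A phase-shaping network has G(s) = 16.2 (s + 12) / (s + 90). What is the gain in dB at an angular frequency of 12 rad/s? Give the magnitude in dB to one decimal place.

9.6 dB

|j12 + 12| = √(12² + 12²) = 16.97
|j12 + 90| = √(12² + 90²) = 90.8
|G(j12)| = 16.2 × 16.97 / 90.8 = 3.0279
20 log₁₀(3.0279) = 9.62 dB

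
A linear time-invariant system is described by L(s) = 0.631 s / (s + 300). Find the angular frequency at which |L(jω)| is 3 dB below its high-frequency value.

For a single-pole high-pass, the −3 dB point is at the pole: ω = 300 rad/s.

300 rad/s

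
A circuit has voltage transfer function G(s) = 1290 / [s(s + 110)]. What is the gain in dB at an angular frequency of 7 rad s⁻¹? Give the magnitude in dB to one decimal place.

4.5 dB

|j7 + 110| = √(7² + 110²) = 110.2
|j7| = 7
|G(j7)| = 1290 / (110.2 × 7) = 1.6719
20 log₁₀(1.6719) = 4.46 dB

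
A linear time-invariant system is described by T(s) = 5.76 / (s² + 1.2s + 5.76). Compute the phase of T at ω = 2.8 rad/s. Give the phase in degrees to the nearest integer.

-122°

∠[(j2.8)² + 1.2(j2.8) + 5.76] = ∠[-2.08 + j3.36] = 121.76°
∠T(j2.8) = −121.76° = -121.76°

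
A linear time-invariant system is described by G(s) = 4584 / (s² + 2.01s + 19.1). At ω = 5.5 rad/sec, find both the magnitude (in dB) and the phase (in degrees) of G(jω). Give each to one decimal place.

|G| = 49.3 dB, ∠G = -135.2°

|(j5.5)² + 2.01(j5.5) + 19.1| = |-11.15 + j11.055| = 15.7
|G(j5.5)| = 4584 / 15.7 = 291.95
20 log₁₀(291.95) = 49.31 dB
∠[(j5.5)² + 2.01(j5.5) + 19.1] = ∠[-11.15 + j11.055] = 135.25°
∠G(j5.5) = −135.25° = -135.25°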